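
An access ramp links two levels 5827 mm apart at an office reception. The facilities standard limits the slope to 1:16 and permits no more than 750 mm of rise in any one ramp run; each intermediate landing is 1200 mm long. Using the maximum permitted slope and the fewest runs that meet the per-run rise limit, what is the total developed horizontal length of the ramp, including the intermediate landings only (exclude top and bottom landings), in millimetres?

At most 750 each: 5827/750 = 7.77, giving 8 ramp runs. That means 7 intermediate landings.
Ramp run (horizontal) at 1:16: 5827 × 16 = 93232 mm.
7 intermediate landings contribute 7 × 1200 = 8400 mm.
Total developed length = 93232 + 8400 = 101632 mm.

101632 mm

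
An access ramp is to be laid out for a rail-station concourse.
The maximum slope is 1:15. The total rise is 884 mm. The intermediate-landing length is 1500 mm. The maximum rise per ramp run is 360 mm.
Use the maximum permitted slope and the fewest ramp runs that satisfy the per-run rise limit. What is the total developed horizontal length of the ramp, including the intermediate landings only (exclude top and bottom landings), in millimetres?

⌈884/360⌉ = 3 ramp runs. That means 2 intermediate landings.
Horizontal run for 884 mm of rise at 1:15 is 884 × 15 = 13260 mm.
Intermediate landings: 2 × 1500 = 3000 mm.
Total developed length = 13260 + 3000 = 16260 mm.

16260 mm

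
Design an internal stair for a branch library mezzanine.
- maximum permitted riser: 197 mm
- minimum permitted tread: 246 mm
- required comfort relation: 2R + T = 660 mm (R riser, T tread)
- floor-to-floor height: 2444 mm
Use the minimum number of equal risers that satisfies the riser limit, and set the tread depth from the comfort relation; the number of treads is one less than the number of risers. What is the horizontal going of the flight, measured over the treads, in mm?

3408 mm

At most 197 each: 2444/197 = 12.41, giving 13 risers.
R = 2444 ÷ 13 = 188 mm.
T = 660 − 2·188 = 284 mm, which satisfies the 246 mm minimum.
13 risers give 12 treads; going = 12 × 284 = 3408 mm.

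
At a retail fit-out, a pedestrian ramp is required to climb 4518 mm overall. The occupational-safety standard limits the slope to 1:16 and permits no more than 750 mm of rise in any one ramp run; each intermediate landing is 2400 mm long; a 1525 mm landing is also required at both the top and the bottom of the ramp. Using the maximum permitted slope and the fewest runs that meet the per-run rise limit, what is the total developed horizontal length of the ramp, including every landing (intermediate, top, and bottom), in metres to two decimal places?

89.74 m

At most 750 each: 4518/750 = 6.02, giving 7 ramp runs. That means 6 intermediate landings.
Ramp run (horizontal) at 1:16: 4518 × 16 = 72288 mm.
6 intermediate landings contribute 6 × 2400 = 14400 mm.
Top and bottom landings: 2 × 1525 = 3050 mm.
Total = 72288 + 14400 + 3050 = 89738 mm.
= 89.74 m.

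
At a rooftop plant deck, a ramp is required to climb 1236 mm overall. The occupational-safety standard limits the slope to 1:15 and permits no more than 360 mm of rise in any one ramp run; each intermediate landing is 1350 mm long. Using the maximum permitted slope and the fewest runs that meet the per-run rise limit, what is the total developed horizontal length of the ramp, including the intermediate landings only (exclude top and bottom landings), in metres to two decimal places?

At most 360 each: 1236/360 = 3.43, giving 4 ramp runs. That means 3 intermediate landings.
Ramp run (horizontal) at 1:15: 1236 × 15 = 18540 mm.
Intermediate landings: 3 × 1350 = 4050 mm.
Developed length = 18540 + 4050 = 22590 mm.
= 22.59 m.

22.59 m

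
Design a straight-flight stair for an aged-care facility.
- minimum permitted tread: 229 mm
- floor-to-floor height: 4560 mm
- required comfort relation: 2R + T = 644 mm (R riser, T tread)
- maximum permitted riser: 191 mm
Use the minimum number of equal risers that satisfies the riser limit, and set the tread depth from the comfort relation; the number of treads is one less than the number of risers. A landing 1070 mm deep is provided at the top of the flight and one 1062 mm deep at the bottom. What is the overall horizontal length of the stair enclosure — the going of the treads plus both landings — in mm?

At most 191 each: 4560/191 = 23.87, giving 24 risers.
Each riser is 4560/24 = 190 mm (≤ 191 mm).
T = 644 − 2·190 = 264 mm, which satisfies the 229 mm minimum.
24 risers give 23 treads; going = 23 × 264 = 6072 mm.
Enclosure = 6072 + 1070 + 1062 = 8204 mm.

8204 mm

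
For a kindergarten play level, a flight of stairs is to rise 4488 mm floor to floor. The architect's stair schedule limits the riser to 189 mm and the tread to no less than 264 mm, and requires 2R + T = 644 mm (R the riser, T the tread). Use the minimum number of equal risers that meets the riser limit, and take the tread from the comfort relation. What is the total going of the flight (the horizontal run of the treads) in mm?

6210 mm

At most 189 each: 4488/189 = 23.75, giving 24 risers.
Each riser is 4488/24 = 187 mm (≤ 189 mm).
T = 644 − 2·187 = 270 mm, which satisfies the 264 mm minimum.
24 risers give 23 treads; going = 23 × 270 = 6210 mm.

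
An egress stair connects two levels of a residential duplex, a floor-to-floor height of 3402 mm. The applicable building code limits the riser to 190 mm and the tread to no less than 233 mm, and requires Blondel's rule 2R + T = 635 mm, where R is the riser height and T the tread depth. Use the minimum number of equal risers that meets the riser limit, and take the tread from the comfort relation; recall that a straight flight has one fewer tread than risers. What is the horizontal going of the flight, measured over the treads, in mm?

3402 / 190 = 17.91, so 18 risers are needed.
Each riser is 3402/18 = 189 mm (≤ 190 mm).
Tread T = 635 − 2 × 189 = 257 mm (≥ 233 mm).
18 risers give 17 treads; going = 17 × 257 = 4369 mm.

4369 mm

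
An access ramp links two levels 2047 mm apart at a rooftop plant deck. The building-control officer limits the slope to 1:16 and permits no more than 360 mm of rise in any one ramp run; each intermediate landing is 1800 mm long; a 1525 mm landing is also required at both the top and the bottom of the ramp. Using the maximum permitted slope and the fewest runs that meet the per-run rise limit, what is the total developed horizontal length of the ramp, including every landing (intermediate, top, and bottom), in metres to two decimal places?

44.80 m

At most 360 each: 2047/360 = 5.69, giving 6 ramp runs. That means 5 intermediate landings.
Ramp run (horizontal) at 1:16: 2047 × 16 = 32752 mm.
Intermediate landings: 5 × 1800 = 9000 mm.
Top and bottom landings: 2 × 1525 = 3050 mm.
Total = 32752 + 9000 + 3050 = 44802 mm.
= 44.80 m.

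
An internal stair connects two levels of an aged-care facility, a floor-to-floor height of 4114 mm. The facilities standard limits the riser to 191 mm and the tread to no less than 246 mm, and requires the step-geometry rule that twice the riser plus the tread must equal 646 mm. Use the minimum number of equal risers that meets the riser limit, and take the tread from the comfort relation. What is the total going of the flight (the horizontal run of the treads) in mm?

4114 / 191 = 21.54, so 22 risers are needed.
Each riser is 4114/22 = 187 mm (≤ 191 mm).
From 2R + T = 646: T = 646 − 374 = 272 mm.
22 risers give 21 treads; going = 21 × 272 = 5712 mm.

5712 mm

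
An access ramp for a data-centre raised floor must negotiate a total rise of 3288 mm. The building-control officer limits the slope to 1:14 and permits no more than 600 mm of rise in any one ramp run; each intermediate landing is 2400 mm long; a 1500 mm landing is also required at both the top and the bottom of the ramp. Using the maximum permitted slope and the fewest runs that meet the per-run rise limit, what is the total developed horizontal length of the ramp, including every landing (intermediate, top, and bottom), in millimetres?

61032 mm

3288 / 600 = 5.480 → round up to 6 ramp runs. That means 5 intermediate landings.
Ramp run (horizontal) at 1:14: 3288 × 14 = 46032 mm.
5 intermediate landings contribute 5 × 2400 = 12000 mm.
Top and bottom landings: 2 × 1500 = 3000 mm.
Total = 46032 + 12000 + 3000 = 61032 mm.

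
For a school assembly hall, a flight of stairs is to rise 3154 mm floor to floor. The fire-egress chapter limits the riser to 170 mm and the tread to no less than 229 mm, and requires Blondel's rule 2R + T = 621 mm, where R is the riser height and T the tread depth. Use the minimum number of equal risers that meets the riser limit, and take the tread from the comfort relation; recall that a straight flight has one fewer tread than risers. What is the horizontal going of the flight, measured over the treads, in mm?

3154 / 170 = 18.553 → round up to 19 risers.
R = 3154 ÷ 19 = 166 mm.
T = 621 − 2·166 = 289 mm, which satisfies the 229 mm minimum.
Going = (19 − 1) × 289 = 5202 mm.

5202 mm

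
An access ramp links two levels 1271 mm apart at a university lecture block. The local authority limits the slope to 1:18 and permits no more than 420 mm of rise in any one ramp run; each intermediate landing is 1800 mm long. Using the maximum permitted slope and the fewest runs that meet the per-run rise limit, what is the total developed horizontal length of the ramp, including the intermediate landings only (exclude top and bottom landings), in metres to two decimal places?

28.28 m

1271 / 420 = 3.03, so 4 ramp runs are needed. That means 3 intermediate landings.
Horizontal run for 1271 mm of rise at 1:18 is 1271 × 18 = 22878 mm.
3 intermediate landings contribute 3 × 1800 = 5400 mm.
Total developed length = 22878 + 5400 = 28278 mm.
= 28.28 m.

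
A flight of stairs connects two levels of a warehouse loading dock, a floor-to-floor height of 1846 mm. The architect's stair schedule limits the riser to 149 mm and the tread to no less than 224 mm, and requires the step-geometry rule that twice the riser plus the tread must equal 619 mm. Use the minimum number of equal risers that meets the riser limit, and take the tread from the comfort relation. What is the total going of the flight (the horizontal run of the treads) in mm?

4020 mm

At most 149 each: 1846/149 = 12.39, giving 13 risers.
Each riser is 1846/13 = 142 mm (≤ 149 mm).
Tread T = 619 − 2 × 142 = 335 mm (≥ 224 mm).
13 risers give 12 treads; going = 12 × 335 = 4020 mm.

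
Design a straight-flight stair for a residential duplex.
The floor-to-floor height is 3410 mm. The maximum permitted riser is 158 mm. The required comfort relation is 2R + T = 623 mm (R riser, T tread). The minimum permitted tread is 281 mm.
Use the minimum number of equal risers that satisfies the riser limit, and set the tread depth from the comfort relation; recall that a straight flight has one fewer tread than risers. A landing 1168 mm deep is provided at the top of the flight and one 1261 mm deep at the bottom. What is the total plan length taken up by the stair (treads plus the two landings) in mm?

At most 158 each: 3410/158 = 21.58, giving 22 risers.
Each riser is 3410/22 = 155 mm (≤ 158 mm).
Tread T = 623 − 2 × 155 = 313 mm (≥ 281 mm).
22 risers give 21 treads; going = 21 × 313 = 6573 mm.
Add landings: 6573 + 1168 + 1261 = 9002 mm.

9002 mm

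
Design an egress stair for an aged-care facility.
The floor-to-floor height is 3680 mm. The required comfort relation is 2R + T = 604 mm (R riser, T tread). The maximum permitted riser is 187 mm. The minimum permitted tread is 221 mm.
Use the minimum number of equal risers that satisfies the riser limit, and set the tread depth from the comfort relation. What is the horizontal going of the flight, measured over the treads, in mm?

3680 / 187 = 19.679 → round up to 20 risers.
Each riser is 3680/20 = 184 mm (≤ 187 mm).
T = 604 − 2·184 = 236 mm, which satisfies the 221 mm minimum.
20 risers give 19 treads; going = 19 × 236 = 4484 mm.

4484 mm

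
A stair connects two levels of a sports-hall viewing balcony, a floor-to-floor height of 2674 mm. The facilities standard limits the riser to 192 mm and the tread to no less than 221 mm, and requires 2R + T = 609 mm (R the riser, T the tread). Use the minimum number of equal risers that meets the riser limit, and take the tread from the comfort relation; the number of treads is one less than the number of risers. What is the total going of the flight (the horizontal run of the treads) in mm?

2951 mm

2674 / 192 = 13.927 → round up to 14 risers.
Each riser is 2674/14 = 191 mm (≤ 192 mm).
From 2R + T = 609: T = 609 − 382 = 227 mm.
14 risers give 13 treads; going = 13 × 227 = 2951 mm.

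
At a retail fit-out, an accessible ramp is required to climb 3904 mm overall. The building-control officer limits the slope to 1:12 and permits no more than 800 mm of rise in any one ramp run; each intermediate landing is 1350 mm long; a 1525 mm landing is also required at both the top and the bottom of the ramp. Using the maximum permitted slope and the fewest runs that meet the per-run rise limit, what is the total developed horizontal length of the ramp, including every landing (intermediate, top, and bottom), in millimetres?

55298 mm

⌈3904/800⌉ = 5 ramp runs. That means 4 intermediate landings.
Ramp run (horizontal) at 1:12: 3904 × 12 = 46848 mm.
4 intermediate landings contribute 4 × 1350 = 5400 mm.
Top and bottom landings: 2 × 1525 = 3050 mm.
Total = 46848 + 5400 + 3050 = 55298 mm.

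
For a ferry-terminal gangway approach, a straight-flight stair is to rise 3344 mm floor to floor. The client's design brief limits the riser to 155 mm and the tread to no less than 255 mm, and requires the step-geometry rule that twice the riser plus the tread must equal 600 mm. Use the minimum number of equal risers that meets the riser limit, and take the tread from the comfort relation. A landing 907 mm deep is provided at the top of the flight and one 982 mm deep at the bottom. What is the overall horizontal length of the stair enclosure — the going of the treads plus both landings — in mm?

At most 155 each: 3344/155 = 21.57, giving 22 risers.
Riser R = 3344 / 22 = 152 mm, within the 155 mm limit.
From 2R + T = 600: T = 600 − 304 = 296 mm.
22 risers give 21 treads; going = 21 × 296 = 6216 mm.
Add landings: 6216 + 907 + 982 = 8105 mm.

8105 mm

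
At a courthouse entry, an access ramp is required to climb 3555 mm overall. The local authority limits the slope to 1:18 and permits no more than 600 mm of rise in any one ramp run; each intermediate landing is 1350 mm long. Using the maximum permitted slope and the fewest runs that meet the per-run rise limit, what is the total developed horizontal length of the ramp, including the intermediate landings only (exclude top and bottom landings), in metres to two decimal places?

3555 / 600 = 5.92, so 6 ramp runs are needed. That means 5 intermediate landings.
Horizontal run for 3555 mm of rise at 1:18 is 3555 × 18 = 63990 mm.
Intermediate landings: 5 × 1350 = 6750 mm.
Developed length = 63990 + 6750 = 70740 mm.
= 70.74 m.

70.74 m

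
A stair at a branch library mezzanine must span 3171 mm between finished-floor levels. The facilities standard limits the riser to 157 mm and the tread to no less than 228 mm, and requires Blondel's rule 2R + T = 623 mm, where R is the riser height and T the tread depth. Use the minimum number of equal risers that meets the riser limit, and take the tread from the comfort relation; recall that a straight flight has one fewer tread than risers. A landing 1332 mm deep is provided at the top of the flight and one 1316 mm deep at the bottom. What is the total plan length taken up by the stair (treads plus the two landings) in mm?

9068 mm

3171 / 157 = 20.197 → round up to 21 risers.
R = 3171 ÷ 21 = 151 mm.
Tread T = 623 − 2 × 151 = 321 mm (≥ 228 mm).
21 risers give 20 treads; going = 20 × 321 = 6420 mm.
Add landings: 6420 + 1332 + 1316 = 9068 mm.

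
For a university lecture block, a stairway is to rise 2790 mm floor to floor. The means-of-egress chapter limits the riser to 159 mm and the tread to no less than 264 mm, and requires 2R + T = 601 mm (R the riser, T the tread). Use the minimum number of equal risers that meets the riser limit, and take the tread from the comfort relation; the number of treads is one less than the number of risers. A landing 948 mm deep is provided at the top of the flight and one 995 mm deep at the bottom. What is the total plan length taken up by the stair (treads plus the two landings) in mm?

6890 mm

At most 159 each: 2790/159 = 17.55, giving 18 risers.
R = 2790 ÷ 18 = 155 mm.
T = 601 − 2·155 = 291 mm, which satisfies the 264 mm minimum.
Going = (18 − 1) × 291 = 4947 mm.
Enclosure = 4947 + 948 + 995 = 6890 mm.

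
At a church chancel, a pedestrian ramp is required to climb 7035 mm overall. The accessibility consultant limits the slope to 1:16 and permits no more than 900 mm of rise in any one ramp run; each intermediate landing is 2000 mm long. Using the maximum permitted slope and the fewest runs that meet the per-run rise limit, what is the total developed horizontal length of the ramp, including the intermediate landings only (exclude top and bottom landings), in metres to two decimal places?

126.56 m

At most 900 each: 7035/900 = 7.82, giving 8 ramp runs. That means 7 intermediate landings.
Ramp run (horizontal) at 1:16: 7035 × 16 = 112560 mm.
7 intermediate landings contribute 7 × 2000 = 14000 mm.
Total developed length = 112560 + 14000 = 126560 mm.
= 126.56 m.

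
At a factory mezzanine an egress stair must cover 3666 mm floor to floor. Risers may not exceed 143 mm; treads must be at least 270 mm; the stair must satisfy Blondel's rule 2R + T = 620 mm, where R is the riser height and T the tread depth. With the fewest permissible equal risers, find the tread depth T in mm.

3666 / 143 = 25.636 → round up to 26 risers.
Riser R = 3666 / 26 = 141 mm, within the 143 mm limit.
From 2R + T = 620: T = 620 − 282 = 338 mm.

338 mm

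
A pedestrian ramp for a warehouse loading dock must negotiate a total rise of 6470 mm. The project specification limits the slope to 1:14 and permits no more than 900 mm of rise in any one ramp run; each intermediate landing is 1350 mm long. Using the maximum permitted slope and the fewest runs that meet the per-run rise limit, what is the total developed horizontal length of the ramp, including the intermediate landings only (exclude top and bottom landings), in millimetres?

100030 mm

6470 / 900 = 7.19, so 8 ramp runs are needed. That means 7 intermediate landings.
Horizontal run for 6470 mm of rise at 1:14 is 6470 × 14 = 90580 mm.
Intermediate landings: 7 × 1350 = 9450 mm.
Total developed length = 90580 + 9450 = 100030 mm.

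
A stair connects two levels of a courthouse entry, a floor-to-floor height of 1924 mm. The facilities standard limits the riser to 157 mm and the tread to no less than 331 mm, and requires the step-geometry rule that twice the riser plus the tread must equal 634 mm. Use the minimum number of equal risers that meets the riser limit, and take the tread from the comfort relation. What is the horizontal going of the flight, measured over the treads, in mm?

4056 mm

⌈1924/157⌉ = 13 risers.
R = 1924 ÷ 13 = 148 mm.
Tread T = 634 − 2 × 148 = 338 mm (≥ 331 mm).
Going = (13 − 1) × 338 = 4056 mm.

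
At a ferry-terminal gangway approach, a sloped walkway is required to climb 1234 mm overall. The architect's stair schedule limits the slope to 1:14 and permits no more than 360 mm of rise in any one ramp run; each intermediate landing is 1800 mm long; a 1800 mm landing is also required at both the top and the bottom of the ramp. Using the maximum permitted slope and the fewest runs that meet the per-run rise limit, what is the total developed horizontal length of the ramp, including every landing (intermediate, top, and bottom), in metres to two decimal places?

26.28 m

⌈1234/360⌉ = 4 ramp runs. That means 3 intermediate landings.
Horizontal run for 1234 mm of rise at 1:14 is 1234 × 14 = 17276 mm.
Intermediate landings: 3 × 1800 = 5400 mm.
Top and bottom landings: 2 × 1800 = 3600 mm.
Total = 17276 + 5400 + 3600 = 26276 mm.
= 26.28 m.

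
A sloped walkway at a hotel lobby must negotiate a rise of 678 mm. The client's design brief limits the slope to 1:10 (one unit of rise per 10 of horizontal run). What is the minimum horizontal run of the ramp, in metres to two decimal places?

6.78 m

Run = rise × 10 = 678 × 10 = 6780 mm.
6780 mm = 6.78 m.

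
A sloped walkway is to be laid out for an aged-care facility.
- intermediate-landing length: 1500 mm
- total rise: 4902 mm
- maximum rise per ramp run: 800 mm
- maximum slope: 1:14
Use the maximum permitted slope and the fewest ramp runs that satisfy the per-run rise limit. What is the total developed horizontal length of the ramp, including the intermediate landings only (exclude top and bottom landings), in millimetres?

77628 mm

4902 / 800 = 6.128 → round up to 7 ramp runs. That means 6 intermediate landings.
Ramp run (horizontal) at 1:14: 4902 × 14 = 68628 mm.
Intermediate landings: 6 × 1500 = 9000 mm.
Total developed length = 68628 + 9000 = 77628 mm.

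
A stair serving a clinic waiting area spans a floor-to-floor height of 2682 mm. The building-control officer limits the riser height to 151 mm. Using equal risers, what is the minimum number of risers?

18 risers

⌈2682/151⌉ = 18 risers.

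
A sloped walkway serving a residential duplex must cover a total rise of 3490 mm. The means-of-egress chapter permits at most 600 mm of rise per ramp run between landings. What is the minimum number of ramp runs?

6 runs

3490 / 600 = 5.82, so 6 ramp runs are needed.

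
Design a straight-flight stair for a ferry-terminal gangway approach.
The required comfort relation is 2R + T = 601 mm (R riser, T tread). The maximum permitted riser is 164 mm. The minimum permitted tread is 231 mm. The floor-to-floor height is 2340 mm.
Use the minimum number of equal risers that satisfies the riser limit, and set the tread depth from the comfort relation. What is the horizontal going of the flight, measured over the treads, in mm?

4046 mm

At most 164 each: 2340/164 = 14.27, giving 15 risers.
Each riser is 2340/15 = 156 mm (≤ 164 mm).
From 2R + T = 601: T = 601 − 312 = 289 mm.
Going = (15 − 1) × 289 = 4046 mm.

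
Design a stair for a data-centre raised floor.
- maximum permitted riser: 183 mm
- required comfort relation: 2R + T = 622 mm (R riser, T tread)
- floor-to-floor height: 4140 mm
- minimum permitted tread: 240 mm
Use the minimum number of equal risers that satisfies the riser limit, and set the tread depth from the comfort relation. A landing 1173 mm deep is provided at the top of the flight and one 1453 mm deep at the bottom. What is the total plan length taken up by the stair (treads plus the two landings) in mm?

4140 / 183 = 22.623 → round up to 23 risers.
Riser R = 4140 / 23 = 180 mm, within the 183 mm limit.
From 2R + T = 622: T = 622 − 360 = 262 mm.
23 risers give 22 treads; going = 22 × 262 = 5764 mm.
Add landings: 5764 + 1173 + 1453 = 8390 mm.

8390 mm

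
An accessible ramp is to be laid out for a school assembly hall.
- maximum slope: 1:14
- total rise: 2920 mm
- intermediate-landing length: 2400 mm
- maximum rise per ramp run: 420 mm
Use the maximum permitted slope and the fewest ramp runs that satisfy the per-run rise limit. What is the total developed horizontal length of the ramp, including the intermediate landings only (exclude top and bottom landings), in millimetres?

55280 mm

2920 / 420 = 6.95, so 7 ramp runs are needed. That means 6 intermediate landings.
Horizontal run for 2920 mm of rise at 1:14 is 2920 × 14 = 40880 mm.
6 intermediate landings contribute 6 × 2400 = 14400 mm.
Developed length = 40880 + 14400 = 55280 mm.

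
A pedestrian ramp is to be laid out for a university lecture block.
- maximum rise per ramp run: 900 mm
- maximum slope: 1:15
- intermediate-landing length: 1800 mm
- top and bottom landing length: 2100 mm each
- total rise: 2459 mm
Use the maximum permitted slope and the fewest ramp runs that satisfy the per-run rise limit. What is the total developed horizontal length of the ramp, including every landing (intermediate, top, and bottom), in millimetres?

44685 mm

⌈2459/900⌉ = 3 ramp runs. That means 2 intermediate landings.
Ramp run (horizontal) at 1:15: 2459 × 15 = 36885 mm.
Intermediate landings: 2 × 1800 = 3600 mm.
Top and bottom landings: 2 × 2100 = 4200 mm.
Total = 36885 + 3600 + 4200 = 44685 mm.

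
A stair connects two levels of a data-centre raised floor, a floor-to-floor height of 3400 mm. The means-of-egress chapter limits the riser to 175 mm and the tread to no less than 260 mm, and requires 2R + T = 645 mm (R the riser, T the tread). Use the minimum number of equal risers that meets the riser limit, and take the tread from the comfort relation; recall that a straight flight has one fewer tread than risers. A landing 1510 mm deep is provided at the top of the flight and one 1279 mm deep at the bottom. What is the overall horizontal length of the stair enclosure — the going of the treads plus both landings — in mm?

3400 / 175 = 19.43, so 20 risers are needed.
Riser R = 3400 / 20 = 170 mm, within the 175 mm limit.
Tread T = 645 − 2 × 170 = 305 mm (≥ 260 mm).
Going = (20 − 1) × 305 = 5795 mm.
Enclosure = 5795 + 1510 + 1279 = 8584 mm.

8584 mm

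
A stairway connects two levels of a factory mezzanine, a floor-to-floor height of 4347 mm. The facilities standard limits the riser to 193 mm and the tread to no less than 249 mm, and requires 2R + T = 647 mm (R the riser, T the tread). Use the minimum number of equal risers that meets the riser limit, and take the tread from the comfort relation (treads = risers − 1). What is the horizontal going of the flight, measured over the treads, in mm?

At most 193 each: 4347/193 = 22.52, giving 23 risers.
R = 4347 ÷ 23 = 189 mm.
T = 647 − 2·189 = 269 mm, which satisfies the 249 mm minimum.
Going = (23 − 1) × 269 = 5918 mm.

5918 mm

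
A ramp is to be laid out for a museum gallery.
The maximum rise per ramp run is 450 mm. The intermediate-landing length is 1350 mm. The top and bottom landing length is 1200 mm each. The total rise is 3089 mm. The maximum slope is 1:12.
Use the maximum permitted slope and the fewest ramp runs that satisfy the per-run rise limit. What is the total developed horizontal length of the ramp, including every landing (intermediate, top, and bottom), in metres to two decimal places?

47.57 m

At most 450 each: 3089/450 = 6.86, giving 7 ramp runs. That means 6 intermediate landings.
Horizontal run for 3089 mm of rise at 1:12 is 3089 × 12 = 37068 mm.
Intermediate landings: 6 × 1350 = 8100 mm.
Top and bottom landings: 2 × 1200 = 2400 mm.
Total = 37068 + 8100 + 2400 = 47568 mm.
= 47.57 m.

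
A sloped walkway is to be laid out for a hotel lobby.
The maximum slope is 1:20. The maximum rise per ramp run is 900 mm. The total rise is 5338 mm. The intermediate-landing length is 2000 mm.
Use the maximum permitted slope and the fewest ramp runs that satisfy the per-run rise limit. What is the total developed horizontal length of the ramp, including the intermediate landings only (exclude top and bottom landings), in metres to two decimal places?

5338 / 900 = 5.93, so 6 ramp runs are needed. That means 5 intermediate landings.
Ramp run (horizontal) at 1:20: 5338 × 20 = 106760 mm.
5 intermediate landings contribute 5 × 2000 = 10000 mm.
Developed length = 106760 + 10000 = 116760 mm.
= 116.76 m.

116.76 m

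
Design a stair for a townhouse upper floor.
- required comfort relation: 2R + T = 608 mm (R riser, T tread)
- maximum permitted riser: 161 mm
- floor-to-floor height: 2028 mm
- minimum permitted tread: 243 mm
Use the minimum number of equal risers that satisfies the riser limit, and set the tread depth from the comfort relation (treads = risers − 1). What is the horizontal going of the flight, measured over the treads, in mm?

2028 / 161 = 12.60, so 13 risers are needed.
Each riser is 2028/13 = 156 mm (≤ 161 mm).
From 2R + T = 608: T = 608 − 312 = 296 mm.
13 risers give 12 treads; going = 12 × 296 = 3552 mm.

3552 mm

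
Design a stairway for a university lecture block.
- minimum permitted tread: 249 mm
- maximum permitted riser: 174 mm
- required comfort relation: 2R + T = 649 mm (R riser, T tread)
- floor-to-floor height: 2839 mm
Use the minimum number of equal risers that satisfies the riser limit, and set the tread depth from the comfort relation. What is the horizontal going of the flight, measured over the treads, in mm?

At most 174 each: 2839/174 = 16.32, giving 17 risers.
Riser R = 2839 / 17 = 167 mm, within the 174 mm limit.
T = 649 − 2·167 = 315 mm, which satisfies the 249 mm minimum.
Going = (17 − 1) × 315 = 5040 mm.

5040 mm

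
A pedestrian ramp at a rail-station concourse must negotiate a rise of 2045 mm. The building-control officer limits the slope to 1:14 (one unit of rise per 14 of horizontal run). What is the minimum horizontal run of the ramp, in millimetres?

At 1:14 the run is 14 × 2045 = 28630 mm.

28630 mm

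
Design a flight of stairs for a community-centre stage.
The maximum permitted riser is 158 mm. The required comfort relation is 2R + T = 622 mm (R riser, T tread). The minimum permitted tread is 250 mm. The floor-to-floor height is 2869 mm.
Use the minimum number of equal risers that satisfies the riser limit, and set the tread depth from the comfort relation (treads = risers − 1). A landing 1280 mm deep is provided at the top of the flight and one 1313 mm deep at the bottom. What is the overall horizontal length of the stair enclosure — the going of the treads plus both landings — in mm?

8353 mm

2869 / 158 = 18.158 → round up to 19 risers.
Each riser is 2869/19 = 151 mm (≤ 158 mm).
Tread T = 622 − 2 × 151 = 320 mm (≥ 250 mm).
19 risers give 18 treads; going = 18 × 320 = 5760 mm.
Add landings: 5760 + 1280 + 1313 = 8353 mm.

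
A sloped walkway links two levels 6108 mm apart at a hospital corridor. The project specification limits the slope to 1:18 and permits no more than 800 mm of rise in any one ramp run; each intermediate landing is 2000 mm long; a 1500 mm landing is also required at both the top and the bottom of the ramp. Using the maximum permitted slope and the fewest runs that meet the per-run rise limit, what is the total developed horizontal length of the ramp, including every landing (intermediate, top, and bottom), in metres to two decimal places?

126.94 m

At most 800 each: 6108/800 = 7.63, giving 8 ramp runs. That means 7 intermediate landings.
Ramp run (horizontal) at 1:18: 6108 × 18 = 109944 mm.
7 intermediate landings contribute 7 × 2000 = 14000 mm.
Top and bottom landings: 2 × 1500 = 3000 mm.
Total = 109944 + 14000 + 3000 = 126944 mm.
= 126.94 m.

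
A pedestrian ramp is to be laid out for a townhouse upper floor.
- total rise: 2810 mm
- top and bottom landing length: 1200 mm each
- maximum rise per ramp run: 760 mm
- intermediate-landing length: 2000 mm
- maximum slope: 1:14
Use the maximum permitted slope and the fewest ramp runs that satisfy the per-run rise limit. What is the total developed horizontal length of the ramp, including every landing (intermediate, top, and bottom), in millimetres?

47740 mm

At most 760 each: 2810/760 = 3.70, giving 4 ramp runs. That means 3 intermediate landings.
Horizontal run for 2810 mm of rise at 1:14 is 2810 × 14 = 39340 mm.
3 intermediate landings contribute 3 × 2000 = 6000 mm.
Top and bottom landings: 2 × 1200 = 2400 mm.
Total = 39340 + 6000 + 2400 = 47740 mm.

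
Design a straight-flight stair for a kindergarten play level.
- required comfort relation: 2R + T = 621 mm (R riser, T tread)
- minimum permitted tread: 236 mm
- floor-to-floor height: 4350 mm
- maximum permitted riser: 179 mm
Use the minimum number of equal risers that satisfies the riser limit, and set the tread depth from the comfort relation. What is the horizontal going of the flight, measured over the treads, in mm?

6552 mm

At most 179 each: 4350/179 = 24.30, giving 25 risers.
Each riser is 4350/25 = 174 mm (≤ 179 mm).
From 2R + T = 621: T = 621 − 348 = 273 mm.
Treads = 25 − 1 = 24; going = 24 × 273 = 6552 mm.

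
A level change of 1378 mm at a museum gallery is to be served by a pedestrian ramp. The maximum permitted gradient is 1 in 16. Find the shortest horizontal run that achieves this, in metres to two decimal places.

Run = rise × 16 = 1378 × 16 = 22048 mm.
22048 mm = 22.05 m.

22.05 m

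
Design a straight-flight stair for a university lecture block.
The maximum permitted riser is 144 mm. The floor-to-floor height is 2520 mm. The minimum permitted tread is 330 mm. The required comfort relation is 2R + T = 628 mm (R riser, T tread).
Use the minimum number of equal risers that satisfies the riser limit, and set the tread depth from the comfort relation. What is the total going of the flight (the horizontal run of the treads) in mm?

5916 mm

2520 / 144 = 17.500 → round up to 18 risers.
R = 2520 ÷ 18 = 140 mm.
Tread T = 628 − 2 × 140 = 348 mm (≥ 330 mm).
Treads = 18 − 1 = 17; going = 17 × 348 = 5916 mm.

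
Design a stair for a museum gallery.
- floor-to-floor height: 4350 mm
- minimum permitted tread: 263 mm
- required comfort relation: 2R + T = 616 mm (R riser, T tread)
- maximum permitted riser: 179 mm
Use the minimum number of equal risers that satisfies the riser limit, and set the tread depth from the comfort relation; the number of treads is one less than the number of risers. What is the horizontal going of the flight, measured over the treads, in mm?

⌈4350/179⌉ = 25 risers.
R = 4350 ÷ 25 = 174 mm.
From 2R + T = 616: T = 616 − 348 = 268 mm.
Going = (25 − 1) × 268 = 6432 mm.

6432 mm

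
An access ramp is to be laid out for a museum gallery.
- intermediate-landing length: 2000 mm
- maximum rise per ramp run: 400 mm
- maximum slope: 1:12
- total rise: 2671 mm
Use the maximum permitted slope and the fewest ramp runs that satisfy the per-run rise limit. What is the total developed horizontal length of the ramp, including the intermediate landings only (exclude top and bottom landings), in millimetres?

⌈2671/400⌉ = 7 ramp runs. That means 6 intermediate landings.
Ramp run (horizontal) at 1:12: 2671 × 12 = 32052 mm.
6 intermediate landings contribute 6 × 2000 = 12000 mm.
Developed length = 32052 + 12000 = 44052 mm.

44052 mm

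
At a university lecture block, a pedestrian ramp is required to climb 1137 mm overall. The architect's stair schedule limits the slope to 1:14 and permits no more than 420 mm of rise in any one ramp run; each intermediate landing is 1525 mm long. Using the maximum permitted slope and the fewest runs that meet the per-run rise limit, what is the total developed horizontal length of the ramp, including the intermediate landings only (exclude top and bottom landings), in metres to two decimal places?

18.97 m

1137 / 420 = 2.71, so 3 ramp runs are needed. That means 2 intermediate landings.
Horizontal run for 1137 mm of rise at 1:14 is 1137 × 14 = 15918 mm.
2 intermediate landings contribute 2 × 1525 = 3050 mm.
Developed length = 15918 + 3050 = 18968 mm.
= 18.97 m.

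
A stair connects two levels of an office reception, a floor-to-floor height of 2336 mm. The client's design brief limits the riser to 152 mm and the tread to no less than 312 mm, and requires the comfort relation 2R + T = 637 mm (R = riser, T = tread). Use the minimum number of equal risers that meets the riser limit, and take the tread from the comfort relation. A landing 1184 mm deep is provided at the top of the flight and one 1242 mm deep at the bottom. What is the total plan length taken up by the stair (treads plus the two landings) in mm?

7601 mm

⌈2336/152⌉ = 16 risers.
R = 2336 ÷ 16 = 146 mm.
Tread T = 637 − 2 × 146 = 345 mm (≥ 312 mm).
Treads = 16 − 1 = 15; going = 15 × 345 = 5175 mm.
Add landings: 5175 + 1184 + 1242 = 7601 mm.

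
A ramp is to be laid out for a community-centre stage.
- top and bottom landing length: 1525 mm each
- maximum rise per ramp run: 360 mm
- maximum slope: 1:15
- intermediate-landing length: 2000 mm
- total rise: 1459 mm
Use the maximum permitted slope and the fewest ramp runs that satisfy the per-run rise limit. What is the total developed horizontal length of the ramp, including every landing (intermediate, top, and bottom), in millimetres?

1459 / 360 = 4.05, so 5 ramp runs are needed. That means 4 intermediate landings.
Horizontal run for 1459 mm of rise at 1:15 is 1459 × 15 = 21885 mm.
Intermediate landings: 4 × 2000 = 8000 mm.
Top and bottom landings: 2 × 1525 = 3050 mm.
Total = 21885 + 8000 + 3050 = 32935 mm.

32935 mm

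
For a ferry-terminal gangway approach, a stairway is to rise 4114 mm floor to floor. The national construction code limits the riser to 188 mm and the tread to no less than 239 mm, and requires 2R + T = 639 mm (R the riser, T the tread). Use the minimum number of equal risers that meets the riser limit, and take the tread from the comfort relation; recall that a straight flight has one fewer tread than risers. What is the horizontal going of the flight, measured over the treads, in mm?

5565 mm

At most 188 each: 4114/188 = 21.88, giving 22 risers.
R = 4114 ÷ 22 = 187 mm.
Tread T = 639 − 2 × 187 = 265 mm (≥ 239 mm).
Treads = 22 − 1 = 21; going = 21 × 265 = 5565 mm.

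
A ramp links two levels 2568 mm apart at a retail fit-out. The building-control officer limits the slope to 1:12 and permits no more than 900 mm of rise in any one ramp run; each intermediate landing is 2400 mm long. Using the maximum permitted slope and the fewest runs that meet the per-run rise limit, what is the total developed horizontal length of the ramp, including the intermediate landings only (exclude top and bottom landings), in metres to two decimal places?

2568 / 900 = 2.853 → round up to 3 ramp runs. That means 2 intermediate landings.
Horizontal run for 2568 mm of rise at 1:12 is 2568 × 12 = 30816 mm.
Intermediate landings: 2 × 2400 = 4800 mm.
Developed length = 30816 + 4800 = 35616 mm.
= 35.62 m.

35.62 m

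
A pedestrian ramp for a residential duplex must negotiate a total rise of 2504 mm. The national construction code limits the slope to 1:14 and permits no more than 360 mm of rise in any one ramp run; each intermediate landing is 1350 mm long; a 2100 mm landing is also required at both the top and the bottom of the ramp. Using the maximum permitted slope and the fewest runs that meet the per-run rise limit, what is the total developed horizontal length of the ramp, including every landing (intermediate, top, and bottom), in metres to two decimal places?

47.36 m

At most 360 each: 2504/360 = 6.96, giving 7 ramp runs. That means 6 intermediate landings.
Horizontal run for 2504 mm of rise at 1:14 is 2504 × 14 = 35056 mm.
6 intermediate landings contribute 6 × 1350 = 8100 mm.
Top and bottom landings: 2 × 2100 = 4200 mm.
Total = 35056 + 8100 + 4200 = 47356 mm.
= 47.36 m.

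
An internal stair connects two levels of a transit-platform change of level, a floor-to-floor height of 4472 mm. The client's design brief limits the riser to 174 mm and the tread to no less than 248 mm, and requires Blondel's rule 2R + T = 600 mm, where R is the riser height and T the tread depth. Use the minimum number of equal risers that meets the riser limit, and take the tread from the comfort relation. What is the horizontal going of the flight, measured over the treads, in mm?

At most 174 each: 4472/174 = 25.70, giving 26 risers.
R = 4472 ÷ 26 = 172 mm.
Tread T = 600 − 2 × 172 = 256 mm (≥ 248 mm).
Treads = 26 − 1 = 25; going = 25 × 256 = 6400 mm.

6400 mm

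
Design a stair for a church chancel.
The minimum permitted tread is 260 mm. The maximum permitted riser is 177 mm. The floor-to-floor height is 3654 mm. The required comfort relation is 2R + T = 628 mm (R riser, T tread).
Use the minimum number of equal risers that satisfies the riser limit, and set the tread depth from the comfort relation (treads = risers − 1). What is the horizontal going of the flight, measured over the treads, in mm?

5600 mm

At most 177 each: 3654/177 = 20.64, giving 21 risers.
Riser R = 3654 / 21 = 174 mm, within the 177 mm limit.
Tread T = 628 − 2 × 174 = 280 mm (≥ 260 mm).
Going = (21 − 1) × 280 = 5600 mm.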